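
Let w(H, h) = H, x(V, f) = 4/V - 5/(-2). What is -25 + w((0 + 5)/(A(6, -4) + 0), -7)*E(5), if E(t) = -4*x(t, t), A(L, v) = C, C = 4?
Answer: -83/2 ≈ -41.500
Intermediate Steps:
A(L, v) = 4
x(V, f) = 5/2 + 4/V (x(V, f) = 4/V - 5*(-1/2) = 4/V + 5/2 = 5/2 + 4/V)
E(t) = -10 - 16/t (E(t) = -4*(5/2 + 4/t) = -10 - 16/t)
-25 + w((0 + 5)/(A(6, -4) + 0), -7)*E(5) = -25 + ((0 + 5)/(4 + 0))*(-10 - 16/5) = -25 + (5/4)*(-10 - 16*1/5) = -25 + (5*(1/4))*(-10 - 16/5) = -25 + (5/4)*(-66/5) = -25 - 33/2 = -83/2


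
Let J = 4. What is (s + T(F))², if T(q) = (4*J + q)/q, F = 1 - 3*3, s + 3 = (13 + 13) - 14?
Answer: 64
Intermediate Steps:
s = 9 (s = -3 + ((13 + 13) - 14) = -3 + (26 - 14) = -3 + 12 = 9)
F = -8 (F = 1 - 9 = -8)
T(q) = (16 + q)/q (T(q) = (4*4 + q)/q = (16 + q)/q)
(s + T(F))² = (9 + (16 - 8)/(-8))² = (9 - ⅛*8)² = (9 - 1)² = 8² = 64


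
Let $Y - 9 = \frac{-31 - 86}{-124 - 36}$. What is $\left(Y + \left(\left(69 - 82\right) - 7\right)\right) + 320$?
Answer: $\frac{49557}{160} \approx 309.73$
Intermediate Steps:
$Y = \frac{1557}{160}$ ($Y = 9 + \frac{-31 - 86}{-124 - 36} = 9 + \frac{-31 - 86}{-160} = 9 + \left(-31 - 86\right) \left(- \frac{1}{160}\right) = 9 - - \frac{117}{160} = 9 + \frac{117}{160} = \frac{1557}{160} \approx 9.7312$)
$\left(Y + \left(\left(69 - 82\right) - 7\right)\right) + 320 = \left(\frac{1557}{160} + \left(\left(69 - 82\right) - 7\right)\right) + 320 = \left(\frac{1557}{160} - 20\right) + 320 = - \frac{1643}{160} + 320 = \frac{49557}{160}$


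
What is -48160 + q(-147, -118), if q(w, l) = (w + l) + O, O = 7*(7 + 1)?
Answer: -48369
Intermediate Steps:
O = 56 (O = 7*8 = 56)
q(w, l) = 56 + l + w (q(w, l) = (w + l) + 56 = (l + w) + 56 = 56 + l + w)
-48160 + q(-147, -118) = -48160 + (56 - 118 - 147) = -48160 - 209 = -48369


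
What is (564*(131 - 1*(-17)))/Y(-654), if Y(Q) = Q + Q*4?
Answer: -13912/545 ≈ -25.527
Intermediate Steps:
Y(Q) = 5*Q (Y(Q) = Q + 4*Q = 5*Q)
(564*(131 - 1*(-17)))/Y(-654) = (564*(131 - 1*(-17)))/((5*(-654))) = (564*(131 + 17))/(-3270) = (564*148)*(-1/3270) = 83472*(-1/3270) = -13912/545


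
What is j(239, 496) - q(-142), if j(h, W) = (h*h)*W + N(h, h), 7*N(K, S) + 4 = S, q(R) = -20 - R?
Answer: 198323493/7 ≈ 2.8332e+7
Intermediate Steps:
N(K, S) = -4/7 + S/7
j(h, W) = -4/7 + h/7 + W*h² (j(h, W) = (h*h)*W + (-4/7 + h/7) = h²*W + (-4/7 + h/7) = W*h² + (-4/7 + h/7) = -4/7 + h/7 + W*h²)
j(239, 496) - q(-142) = (-4/7 + (⅐)*239 + 496*239²) - (-20 - 1*(-142)) = (-4/7 + 239/7 + 496*57121) - (-20 + 142) = (-4/7 + 239/7 + 28332016) - 1*122 = 198324347/7 - 122 = 198323493/7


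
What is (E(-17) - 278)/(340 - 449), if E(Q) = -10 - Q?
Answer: 271/109 ≈ 2.4862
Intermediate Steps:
(E(-17) - 278)/(340 - 449) = ((-10 - 1*(-17)) - 278)/(340 - 449) = ((-10 + 17) - 278)/(-109) = (7 - 278)*(-1/109) = -271*(-1/109) = 271/109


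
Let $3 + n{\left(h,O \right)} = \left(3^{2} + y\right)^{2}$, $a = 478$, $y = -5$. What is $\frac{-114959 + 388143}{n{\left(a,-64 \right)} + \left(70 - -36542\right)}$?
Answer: $\frac{273184}{36625} \approx 7.4589$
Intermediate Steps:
$n{\left(h,O \right)} = 13$ ($n{\left(h,O \right)} = -3 + \left(3^{2} - 5\right)^{2} = -3 + \left(9 - 5\right)^{2} = -3 + 4^{2} = -3 + 16 = 13$)
$\frac{-114959 + 388143}{n{\left(a,-64 \right)} + \left(70 - -36542\right)} = \frac{-114959 + 388143}{13 + \left(70 - -36542\right)} = \frac{273184}{13 + \left(70 + 36542\right)} = \frac{273184}{13 + 36612} = \frac{273184}{36625}$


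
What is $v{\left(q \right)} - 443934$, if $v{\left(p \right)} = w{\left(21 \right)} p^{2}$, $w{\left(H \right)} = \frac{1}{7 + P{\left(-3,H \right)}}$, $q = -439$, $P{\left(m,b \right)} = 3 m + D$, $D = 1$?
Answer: $-636655$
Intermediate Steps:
$P{\left(m,b \right)} = 1 + 3 m$ ($P{\left(m,b \right)} = 3 m + 1 = 1 + 3 m$)
$w{\left(H \right)} = -1$ ($w{\left(H \right)} = \frac{1}{7 + \left(1 + 3 \left(-3\right)\right)} = \frac{1}{7 + \left(1 - 9\right)} = \frac{1}{7 - 8} = \frac{1}{-1} = -1$)
$v{\left(p \right)} = - p^{2}$
$v{\left(q \right)} - 443934 = - \left(-439\right)^{2} - 443934 = \left(-1\right) 192721 - 443934 = -192721 - 443934 = -636655$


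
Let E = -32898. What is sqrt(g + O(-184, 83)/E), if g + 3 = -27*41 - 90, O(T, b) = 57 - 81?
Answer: 2*I*sqrt(9018981217)/5483 ≈ 34.641*I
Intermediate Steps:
O(T, b) = -24
g = -1200 (g = -3 + (-27*41 - 90) = -3 + (-1107 - 90) = -3 - 1197 = -1200)
sqrt(g + O(-184, 83)/E) = sqrt(-1200 - 24/(-32898)) = sqrt(-1200 - 24*(-1/32898)) = sqrt(-1200 + 4/5483) = sqrt(-6579596/5483) = 2*I*sqrt(9018981217)/5483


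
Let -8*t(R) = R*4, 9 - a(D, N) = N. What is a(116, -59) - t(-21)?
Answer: 115/2 ≈ 57.500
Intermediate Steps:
a(D, N) = 9 - N
t(R) = -R/2 (t(R) = -R*4/8 = -R/2)
a(116, -59) - t(-21) = (9 - 1*(-59)) - (-1)*(-21)/2 = (9 + 59) - 1*21/2 = 68 - 21/2 = 115/2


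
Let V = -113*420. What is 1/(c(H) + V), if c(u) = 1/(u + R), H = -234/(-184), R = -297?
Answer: -27207/1291244312 ≈ -2.1070e-5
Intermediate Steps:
V = -47460
H = 117/92 (H = -234*(-1/184) = 117/92 ≈ 1.2717)
c(u) = 1/(-297 + u) (c(u) = 1/(u - 297) = 1/(-297 + u))
1/(c(H) + V) = 1/(1/(-297 + 117/92) - 47460) = 1/(1/(-27207/92) - 47460) = 1/(-92/27207 - 47460) = 1/(-1291244312/27207) = -27207/1291244312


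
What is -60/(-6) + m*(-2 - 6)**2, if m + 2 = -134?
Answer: -8694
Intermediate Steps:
m = -136 (m = -2 - 134 = -136)
-60/(-6) + m*(-2 - 6)**2 = -60/(-6) - 136*(-2 - 6)**2 = -60*(-1/6) - 136*(-8)**2 = 10 - 136*64 = 10 - 8704 = -8694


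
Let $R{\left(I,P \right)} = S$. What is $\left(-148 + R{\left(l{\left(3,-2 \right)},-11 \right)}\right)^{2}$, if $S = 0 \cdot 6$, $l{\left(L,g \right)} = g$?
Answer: $21904$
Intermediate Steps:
$S = 0$
$R{\left(I,P \right)} = 0$
$\left(-148 + R{\left(l{\left(3,-2 \right)},-11 \right)}\right)^{2} = \left(-148 + 0\right)^{2} = \left(-148\right)^{2} = 21904$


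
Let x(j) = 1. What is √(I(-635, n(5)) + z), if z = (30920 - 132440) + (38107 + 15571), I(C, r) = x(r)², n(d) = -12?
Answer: I*√47841 ≈ 218.73*I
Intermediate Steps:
I(C, r) = 1 (I(C, r) = 1² = 1)
z = -47842 (z = -101520 + 53678 = -47842)
√(I(-635, n(5)) + z) = √(1 - 47842) = √(-47841) = I*√47841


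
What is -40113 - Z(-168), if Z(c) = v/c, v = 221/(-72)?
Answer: -485207069/12096 ≈ -40113.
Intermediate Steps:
v = -221/72 (v = 221*(-1/72) = -221/72 ≈ -3.0694)
Z(c) = -221/(72*c)
-40113 - Z(-168) = -40113 - (-221)/(72*(-168)) = -40113 - (-221)*(-1)/(72*168) = -40113 - 1*221/12096 = -40113 - 221/12096 = -485207069/12096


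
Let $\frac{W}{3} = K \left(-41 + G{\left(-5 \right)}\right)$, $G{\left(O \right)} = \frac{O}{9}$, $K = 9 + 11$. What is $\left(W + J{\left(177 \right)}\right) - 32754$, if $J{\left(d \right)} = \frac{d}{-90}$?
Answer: $- \frac{352493}{10} \approx -35249.0$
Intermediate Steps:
$K = 20$
$G{\left(O \right)} = \frac{O}{9}$ ($G{\left(O \right)} = O \frac{1}{9} = \frac{O}{9}$)
$J{\left(d \right)} = - \frac{d}{90}$ ($J{\left(d \right)} = d \left(- \frac{1}{90}\right) = - \frac{d}{90}$)
$W = - \frac{7480}{3}$ ($W = 3 \cdot 20 \left(-41 + \frac{1}{9} \left(-5\right)\right) = 3 \cdot 20 \left(-41 - \frac{5}{9}\right) = 3 \cdot 20 \left(- \frac{374}{9}\right) = 3 \left(- \frac{7480}{9}\right) = - \frac{7480}{3} \approx -2493.3$)
$\left(W + J{\left(177 \right)}\right) - 32754 = \left(- \frac{7480}{3} - \frac{59}{30}\right) - 32754 = - \frac{24953}{10} - 32754 = - \frac{352493}{10}$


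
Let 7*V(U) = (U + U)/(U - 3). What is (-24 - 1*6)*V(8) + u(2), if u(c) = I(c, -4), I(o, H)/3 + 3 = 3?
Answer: -96/7 ≈ -13.714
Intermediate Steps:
I(o, H) = 0 (I(o, H) = -9 + 3*3 = -9 + 9 = 0)
u(c) = 0
V(U) = 2*U/(7*(-3 + U)) (V(U) = ((U + U)/(U - 3))/7 = ((2*U)/(-3 + U))/7 = (2*U/(-3 + U))/7 = 2*U/(7*(-3 + U)))
(-24 - 1*6)*V(8) + u(2) = (-24 - 1*6)*((2/7)*8/(-3 + 8)) + 0 = (-24 - 6)*((2/7)*8/5) + 0 = -60*8/(7*5) + 0 = -30*16/35 + 0 = -96/7 + 0 = -96/7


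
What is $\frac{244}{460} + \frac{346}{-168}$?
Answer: $- \frac{14771}{9660} \approx -1.5291$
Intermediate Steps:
$\frac{244}{460} + \frac{346}{-168} = 244 \cdot \frac{1}{460} + 346 \left(- \frac{1}{168}\right) = \frac{61}{115} - \frac{173}{84} = - \frac{14771}{9660}$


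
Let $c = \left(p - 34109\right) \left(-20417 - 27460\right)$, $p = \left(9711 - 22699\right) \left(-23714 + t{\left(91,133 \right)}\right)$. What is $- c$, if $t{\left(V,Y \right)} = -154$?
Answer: $14840121292575$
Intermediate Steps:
$p = 309997584$ ($p = \left(9711 - 22699\right) \left(-23714 - 154\right) = \left(-12988\right) \left(-23868\right) = 309997584$)
$c = -14840121292575$ ($c = \left(309997584 - 34109\right) \left(-20417 - 27460\right) = 309963475 \left(-47877\right) = -14840121292575$)
$- c = \left(-1\right) \left(-14840121292575\right) = 14840121292575$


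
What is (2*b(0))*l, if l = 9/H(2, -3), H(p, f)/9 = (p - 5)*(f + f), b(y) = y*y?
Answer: 0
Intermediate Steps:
b(y) = y**2
H(p, f) = 18*f*(-5 + p) (H(p, f) = 9*((p - 5)*(f + f)) = 9*((-5 + p)*(2*f)) = 9*(2*f*(-5 + p)) = 18*f*(-5 + p))
l = 1/18 (l = 9/((18*(-3)*(-5 + 2))) = 9/((18*(-3)*(-3))) = 9/162 = 9*(1/162) = 1/18 ≈ 0.055556)
(2*b(0))*l = (2*0**2)*(1/18) = (2*0)*(1/18) = 0*(1/18) = 0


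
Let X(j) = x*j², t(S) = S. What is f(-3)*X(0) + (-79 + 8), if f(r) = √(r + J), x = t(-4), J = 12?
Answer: -71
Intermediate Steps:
x = -4
X(j) = -4*j²
f(r) = √(12 + r) (f(r) = √(r + 12) = √(12 + r))
f(-3)*X(0) + (-79 + 8) = √(12 - 3)*(-4*0²) + (-79 + 8) = √9*(-4*0) - 71 = 3*0 - 71 = 0 - 71 = -71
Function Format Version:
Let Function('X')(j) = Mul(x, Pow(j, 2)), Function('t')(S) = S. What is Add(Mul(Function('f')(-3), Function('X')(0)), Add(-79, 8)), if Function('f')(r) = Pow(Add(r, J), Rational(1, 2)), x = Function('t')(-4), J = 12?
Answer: -71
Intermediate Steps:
x = -4
Function('X')(j) = Mul(-4, Pow(j, 2))
Function('f')(r) = Pow(Add(12, r), Rational(1, 2)) (Function('f')(r) = Pow(Add(r, 12), Rational(1, 2)) = Pow(Add(12, r), Rational(1, 2)))
Add(Mul(Function('f')(-3), Function('X')(0)), Add(-79, 8)) = Add(Mul(Pow(Add(12, -3), Rational(1, 2)), Mul(-4, Pow(0, 2))), Add(-79, 8)) = Add(Mul(Pow(9, Rational(1, 2)), Mul(-4, 0)), -71) = Add(Mul(3, 0), -71) = Add(0, -71) = -71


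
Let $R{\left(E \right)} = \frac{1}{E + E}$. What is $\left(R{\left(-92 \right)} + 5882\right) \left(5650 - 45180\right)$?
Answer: $- \frac{21391402555}{92} \approx -2.3252 \cdot 10^{8}$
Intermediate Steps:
$R{\left(E \right)} = \frac{1}{2 E}$
$\left(R{\left(-92 \right)} + 5882\right) \left(5650 - 45180\right) = \left(\frac{1}{2 \left(-92\right)} + 5882\right) \left(5650 - 45180\right) = \left(\frac{1}{2} \left(- \frac{1}{92}\right) + 5882\right) \left(-39530\right) = \left(- \frac{1}{184} + 5882\right) \left(-39530\right) = \frac{1082287}{184} \left(-39530\right) = - \frac{21391402555}{92}$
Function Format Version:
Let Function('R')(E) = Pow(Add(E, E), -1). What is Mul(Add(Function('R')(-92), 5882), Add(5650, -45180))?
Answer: Rational(-21391402555, 92) ≈ -2.3252e+8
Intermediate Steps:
Function('R')(E) = Mul(Rational(1, 2), Pow(E, -1)) (Function('R')(E) = Pow(Mul(2, E), -1) = Mul(Rational(1, 2), Pow(E, -1)))
Mul(Add(Function('R')(-92), 5882), Add(5650, -45180)) = Mul(Add(Mul(Rational(1, 2), Pow(-92, -1)), 5882), Add(5650, -45180)) = Mul(Add(Mul(Rational(1, 2), Rational(-1, 92)), 5882), -39530) = Mul(Add(Rational(-1, 184), 5882), -39530) = Mul(Rational(1082287, 184), -39530) = Rational(-21391402555, 92)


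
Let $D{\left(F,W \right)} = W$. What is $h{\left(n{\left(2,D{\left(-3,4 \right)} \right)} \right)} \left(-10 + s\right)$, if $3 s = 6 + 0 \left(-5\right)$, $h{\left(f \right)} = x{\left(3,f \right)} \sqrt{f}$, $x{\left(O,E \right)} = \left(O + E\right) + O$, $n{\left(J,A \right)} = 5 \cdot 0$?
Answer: $0$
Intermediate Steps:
$n{\left(J,A \right)} = 0$
$x{\left(O,E \right)} = E + 2 O$ ($x{\left(O,E \right)} = \left(E + O\right) + O = E + 2 O$)
$h{\left(f \right)} = \sqrt{f} \left(6 + f\right)$ ($h{\left(f \right)} = \left(f + 2 \cdot 3\right) \sqrt{f} = \left(f + 6\right) \sqrt{f} = \left(6 + f\right) \sqrt{f} = \sqrt{f} \left(6 + f\right)$)
$s = 2$ ($s = \frac{6 + 0 \left(-5\right)}{3} = \frac{6 + 0}{3} = \frac{1}{3} \cdot 6 = 2$)
$h{\left(n{\left(2,D{\left(-3,4 \right)} \right)} \right)} \left(-10 + s\right) = \sqrt{0} \left(6 + 0\right) \left(-10 + 2\right) = 0 \cdot 6 \left(-8\right) = 0 \left(-8\right) = 0$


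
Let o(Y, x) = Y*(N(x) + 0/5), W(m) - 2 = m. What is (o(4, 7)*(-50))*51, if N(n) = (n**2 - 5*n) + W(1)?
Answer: -173400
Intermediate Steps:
W(m) = 2 + m
N(n) = 3 + n**2 - 5*n (N(n) = (n**2 - 5*n) + (2 + 1) = (n**2 - 5*n) + 3 = 3 + n**2 - 5*n)
o(Y, x) = Y*(3 + x**2 - 5*x) (o(Y, x) = Y*((3 + x**2 - 5*x) + 0/5) = Y*((3 + x**2 - 5*x) + 0*(1/5)) = Y*((3 + x**2 - 5*x) + 0) = Y*(3 + x**2 - 5*x))
(o(4, 7)*(-50))*51 = ((4*(3 + 7**2 - 5*7))*(-50))*51 = ((4*(3 + 49 - 35))*(-50))*51 = ((4*17)*(-50))*51 = (68*(-50))*51 = -3400*51 = -173400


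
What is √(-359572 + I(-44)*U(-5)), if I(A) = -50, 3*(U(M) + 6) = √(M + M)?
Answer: √(-3233448 - 150*I*√10)/3 ≈ 0.043965 - 599.39*I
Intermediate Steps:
U(M) = -6 + √2*√M/3 (U(M) = -6 + √(M + M)/3 = -6 + √(2*M)/3 = -6 + (√2*√M)/3 = -6 + √2*√M/3)
√(-359572 + I(-44)*U(-5)) = √(-359572 - 50*(-6 + √2*√(-5)/3)) = √(-359572 - 50*(-6 + √2*(I*√5)/3)) = √(-359572 - 50*(-6 + I*√10/3)) = √(-359572 + (300 - 50*I*√10/3)) = √(-359272 - 50*I*√10/3)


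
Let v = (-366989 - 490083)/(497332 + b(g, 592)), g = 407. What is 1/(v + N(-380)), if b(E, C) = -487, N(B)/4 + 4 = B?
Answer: -496845/764010992 ≈ -0.00065031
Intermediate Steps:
N(B) = -16 + 4*B
v = -857072/496845 (v = (-366989 - 490083)/(497332 - 487) = -857072/496845 ≈ -1.7250)
1/(v + N(-380)) = 1/(-857072/496845 + (-16 + 4*(-380))) = 1/(-857072/496845 + (-16 - 1520)) = 1/(-857072/496845 - 1536) = 1/(-764010992/496845) = -496845/764010992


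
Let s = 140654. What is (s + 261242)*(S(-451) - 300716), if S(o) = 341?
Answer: -120719511000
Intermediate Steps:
(s + 261242)*(S(-451) - 300716) = (140654 + 261242)*(341 - 300716) = 401896*(-300375) = -120719511000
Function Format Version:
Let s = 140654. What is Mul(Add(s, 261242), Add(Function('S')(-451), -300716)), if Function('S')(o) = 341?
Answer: -120719511000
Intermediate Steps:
Mul(Add(s, 261242), Add(Function('S')(-451), -300716)) = Mul(Add(140654, 261242), Add(341, -300716)) = Mul(401896, -300375) = -120719511000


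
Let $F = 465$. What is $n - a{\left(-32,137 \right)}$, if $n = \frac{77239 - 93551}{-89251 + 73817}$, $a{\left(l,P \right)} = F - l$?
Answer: $- \frac{3827193}{7717} \approx -495.94$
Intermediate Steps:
$a{\left(l,P \right)} = 465 - l$
$n = \frac{8156}{7717}$ ($n = - \frac{16312}{-15434} = \left(-16312\right) \left(- \frac{1}{15434}\right) = \frac{8156}{7717} \approx 1.0569$)
$n - a{\left(-32,137 \right)} = \frac{8156}{7717} - \left(465 - -32\right) = \frac{8156}{7717} - \left(465 + 32\right) = \frac{8156}{7717} - 497 = - \frac{3827193}{7717}$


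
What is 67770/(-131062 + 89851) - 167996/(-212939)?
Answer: -834176986/975047681 ≈ -0.85552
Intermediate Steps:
67770/(-131062 + 89851) - 167996/(-212939) = 67770/(-41211) - 167996*(-1/212939) = 67770*(-1/41211) + 167996/212939 = -7530/4579 + 167996/212939 = -834176986/975047681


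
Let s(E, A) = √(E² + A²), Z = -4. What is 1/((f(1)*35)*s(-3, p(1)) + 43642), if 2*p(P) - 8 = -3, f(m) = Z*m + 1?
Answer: 174568/7617824131 + 210*√61/7617824131 ≈ 2.3131e-5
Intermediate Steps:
f(m) = 1 - 4*m (f(m) = -4*m + 1 = 1 - 4*m)
p(P) = 5/2 (p(P) = 4 + (½)*(-3) = 4 - 3/2 = 5/2)
s(E, A) = √(A² + E²)
1/((f(1)*35)*s(-3, p(1)) + 43642) = 1/(((1 - 4*1)*35)*√((5/2)² + (-3)²) + 43642) = 1/(((1 - 4)*35)*√(25/4 + 9) + 43642) = 1/((-3*35)*√(61/4) + 43642) = 1/(-105*√61/2 + 43642) = 1/(43642 - 105*√61/2)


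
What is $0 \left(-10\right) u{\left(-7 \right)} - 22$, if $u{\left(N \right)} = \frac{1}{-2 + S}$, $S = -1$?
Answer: $-22$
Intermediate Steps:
$u{\left(N \right)} = - \frac{1}{3}$ ($u{\left(N \right)} = \frac{1}{-2 - 1} = \frac{1}{-3} = - \frac{1}{3}$)
$0 \left(-10\right) u{\left(-7 \right)} - 22 = 0 \left(-10\right) \left(- \frac{1}{3}\right) - 22 = 0 \left(- \frac{1}{3}\right) - 22 = 0 - 22 = -22$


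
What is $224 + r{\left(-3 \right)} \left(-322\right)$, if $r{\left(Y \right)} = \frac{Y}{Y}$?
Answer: $-98$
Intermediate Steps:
$r{\left(Y \right)} = 1$
$224 + r{\left(-3 \right)} \left(-322\right) = 224 + 1 \left(-322\right) = 224 - 322 = -98$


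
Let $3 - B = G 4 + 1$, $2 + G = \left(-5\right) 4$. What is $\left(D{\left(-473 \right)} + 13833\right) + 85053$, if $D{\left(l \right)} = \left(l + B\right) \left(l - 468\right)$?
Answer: $459289$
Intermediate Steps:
$G = -22$ ($G = -2 - 20 = -22$)
$B = 90$ ($B = 3 - \left(\left(-22\right) 4 + 1\right) = 3 - \left(-88 + 1\right) = 3 - -87 = 3 + 87 = 90$)
$D{\left(l \right)} = \left(-468 + l\right) \left(90 + l\right)$ ($D{\left(l \right)} = \left(l + 90\right) \left(l - 468\right) = \left(90 + l\right) \left(-468 + l\right) = \left(-468 + l\right) \left(90 + l\right)$)
$\left(D{\left(-473 \right)} + 13833\right) + 85053 = \left(\left(-42120 + \left(-473\right)^{2} - -178794\right) + 13833\right) + 85053 = \left(\left(-42120 + 223729 + 178794\right) + 13833\right) + 85053 = \left(360403 + 13833\right) + 85053 = 374236 + 85053 = 459289$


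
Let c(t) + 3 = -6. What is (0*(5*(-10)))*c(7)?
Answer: 0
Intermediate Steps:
c(t) = -9 (c(t) = -3 - 6 = -9)
(0*(5*(-10)))*c(7) = (0*(5*(-10)))*(-9) = (0*(-50))*(-9) = 0*(-9) = 0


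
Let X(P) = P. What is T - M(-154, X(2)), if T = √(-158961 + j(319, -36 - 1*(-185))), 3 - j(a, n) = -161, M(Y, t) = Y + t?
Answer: 152 + I*√158797 ≈ 152.0 + 398.49*I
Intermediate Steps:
j(a, n) = 164 (j(a, n) = 3 - 1*(-161) = 3 + 161 = 164)
T = I*√158797 (T = √(-158961 + 164) = √(-158797) = I*√158797 ≈ 398.49*I)
T - M(-154, X(2)) = I*√158797 - (-154 + 2) = I*√158797 - 1*(-152) = I*√158797 + 152 = 152 + I*√158797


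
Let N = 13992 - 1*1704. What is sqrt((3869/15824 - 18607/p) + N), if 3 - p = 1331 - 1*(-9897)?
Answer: 3*sqrt(107708796162735497)/8881220 ≈ 110.86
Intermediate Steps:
p = -11225 (p = 3 - (1331 - 1*(-9897)) = 3 - (1331 + 9897) = 3 - 1*11228 = 3 - 11228 = -11225)
N = 12288 (N = 13992 - 1704 = 12288)
sqrt((3869/15824 - 18607/p) + N) = sqrt((3869/15824 - 18607/(-11225)) + 12288) = sqrt((3869*(1/15824) - 18607*(-1/11225)) + 12288) = sqrt((3869/15824 + 18607/11225) + 12288) = sqrt(337866693/177624400 + 12288) = sqrt(2182986493893/177624400) = 3*sqrt(107708796162735497)/8881220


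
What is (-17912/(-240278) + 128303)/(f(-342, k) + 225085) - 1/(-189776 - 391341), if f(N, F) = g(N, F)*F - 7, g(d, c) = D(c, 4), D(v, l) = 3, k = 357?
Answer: 2985827538829084/5262850218970729 ≈ 0.56734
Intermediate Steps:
g(d, c) = 3
f(N, F) = -7 + 3*F (f(N, F) = 3*F - 7 = -7 + 3*F)
(-17912/(-240278) + 128303)/(f(-342, k) + 225085) - 1/(-189776 - 391341) = (-17912/(-240278) + 128303)/((-7 + 3*357) + 225085) - 1/(-189776 - 391341) = (-17912*(-1/240278) + 128303)/((-7 + 1071) + 225085) - 1/(-581117) = (8956/120139 + 128303)/(1064 + 225085) - 1*(-1/581117) = (15414203073/120139)/226149 + 1/581117 = (15414203073/120139)*(1/226149) + 1/581117 = 5138067691/9056438237 + 1/581117 = 2985827538829084/5262850218970729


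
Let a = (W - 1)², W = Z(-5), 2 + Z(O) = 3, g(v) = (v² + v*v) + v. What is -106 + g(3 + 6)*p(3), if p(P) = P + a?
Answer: 407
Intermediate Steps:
g(v) = v + 2*v² (g(v) = (v² + v²) + v = 2*v² + v = v + 2*v²)
Z(O) = 1 (Z(O) = -2 + 3 = 1)
W = 1
a = 0 (a = (1 - 1)² = 0² = 0)
p(P) = P (p(P) = P + 0 = P)
-106 + g(3 + 6)*p(3) = -106 + ((3 + 6)*(1 + 2*(3 + 6)))*3 = -106 + (9*(1 + 2*9))*3 = -106 + (9*(1 + 18))*3 = -106 + (9*19)*3 = -106 + 171*3 = -106 + 513 = 407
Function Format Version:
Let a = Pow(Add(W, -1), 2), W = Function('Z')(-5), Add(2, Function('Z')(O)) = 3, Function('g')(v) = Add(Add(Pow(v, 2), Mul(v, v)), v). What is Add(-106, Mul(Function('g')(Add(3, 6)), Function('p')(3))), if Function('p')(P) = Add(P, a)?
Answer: 407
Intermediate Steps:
Function('g')(v) = Add(v, Mul(2, Pow(v, 2))) (Function('g')(v) = Add(Add(Pow(v, 2), Pow(v, 2)), v) = Add(Mul(2, Pow(v, 2)), v) = Add(v, Mul(2, Pow(v, 2))))
Function('Z')(O) = 1 (Function('Z')(O) = Add(-2, 3) = 1)
W = 1
a = 0 (a = Pow(Add(1, -1), 2) = Pow(0, 2) = 0)
Function('p')(P) = P (Function('p')(P) = Add(P, 0) = P)
Add(-106, Mul(Function('g')(Add(3, 6)), Function('p')(3))) = Add(-106, Mul(Mul(Add(3, 6), Add(1, Mul(2, Add(3, 6)))), 3)) = Add(-106, Mul(Mul(9, Add(1, Mul(2, 9))), 3)) = Add(-106, Mul(Mul(9, Add(1, 18)), 3)) = Add(-106, Mul(Mul(9, 19), 3)) = Add(-106, Mul(171, 3)) = Add(-106, 513) = 407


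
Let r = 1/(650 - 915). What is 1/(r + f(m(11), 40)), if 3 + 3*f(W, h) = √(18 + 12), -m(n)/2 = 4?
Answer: 105735/244991 + 70225*√30/489982 ≈ 1.2166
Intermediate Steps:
m(n) = -8 (m(n) = -2*4 = -8)
f(W, h) = -1 + √30/3 (f(W, h) = -1 + √(18 + 12)/3 = -1 + √30/3)
r = -1/265 (r = 1/(-265) = -1/265 ≈ -0.0037736)
1/(r + f(m(11), 40)) = 1/(-1/265 + (-1 + √30/3)) = 1/(-266/265 + √30/3)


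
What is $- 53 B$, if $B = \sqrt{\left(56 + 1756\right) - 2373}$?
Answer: $- 53 i \sqrt{561} \approx - 1255.3 i$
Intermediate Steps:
$B = i \sqrt{561}$ ($B = \sqrt{1812 - 2373} = \sqrt{-561} = i \sqrt{561} \approx 23.685 i$)
$- 53 B = - 53 i \sqrt{561}$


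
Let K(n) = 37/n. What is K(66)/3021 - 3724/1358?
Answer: -53033087/19340442 ≈ -2.7421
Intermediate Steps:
K(66)/3021 - 3724/1358 = (37/66)/3021 - 3724/1358 = (37*(1/66))*(1/3021) - 3724*1/1358 = (37/66)*(1/3021) - 266/97 = 37/199386 - 266/97 = -53033087/19340442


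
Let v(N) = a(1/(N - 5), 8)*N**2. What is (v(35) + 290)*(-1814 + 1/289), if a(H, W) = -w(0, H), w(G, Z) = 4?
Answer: 2416769450/289 ≈ 8.3625e+6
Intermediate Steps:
a(H, W) = -4 (a(H, W) = -1*4 = -4)
v(N) = -4*N**2
(v(35) + 290)*(-1814 + 1/289) = (-4*35**2 + 290)*(-1814 + 1/289) = (-4*1225 + 290)*(-1814 + 1/289) = (-4900 + 290)*(-524245/289) = -4610*(-524245/289) = 2416769450/289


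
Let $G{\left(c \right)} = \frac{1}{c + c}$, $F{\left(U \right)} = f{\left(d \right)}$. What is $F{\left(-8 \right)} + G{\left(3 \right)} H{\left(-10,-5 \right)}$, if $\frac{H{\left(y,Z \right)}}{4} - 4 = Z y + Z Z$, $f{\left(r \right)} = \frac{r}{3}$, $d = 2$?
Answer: $\frac{160}{3} \approx 53.333$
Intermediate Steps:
$f{\left(r \right)} = \frac{r}{3}$ ($f{\left(r \right)} = r \frac{1}{3} = \frac{r}{3}$)
$F{\left(U \right)} = \frac{2}{3}$ ($F{\left(U \right)} = \frac{1}{3} \cdot 2 = \frac{2}{3}$)
$G{\left(c \right)} = \frac{1}{2 c}$
$H{\left(y,Z \right)} = 16 + 4 Z^{2} + 4 Z y$ ($H{\left(y,Z \right)} = 16 + 4 \left(Z y + Z Z\right) = 16 + 4 \left(Z y + Z^{2}\right) = 16 + 4 \left(Z^{2} + Z y\right) = 16 + \left(4 Z^{2} + 4 Z y\right) = 16 + 4 Z^{2} + 4 Z y$)
$F{\left(-8 \right)} + G{\left(3 \right)} H{\left(-10,-5 \right)} = \frac{2}{3} + \frac{1}{2 \cdot 3} \left(16 + 4 \left(-5\right)^{2} + 4 \left(-5\right) \left(-10\right)\right) = \frac{2}{3} + \frac{1}{2} \cdot \frac{1}{3} \left(16 + 4 \cdot 25 + 200\right) = \frac{2}{3} + \frac{16 + 100 + 200}{6} = \frac{2}{3} + \frac{1}{6} \cdot 316 = \frac{2}{3} + \frac{158}{3} = \frac{160}{3}$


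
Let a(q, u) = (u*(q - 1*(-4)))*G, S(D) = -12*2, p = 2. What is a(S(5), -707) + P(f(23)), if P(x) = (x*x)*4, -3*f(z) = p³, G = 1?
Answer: 127516/9 ≈ 14168.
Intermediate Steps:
f(z) = -8/3 (f(z) = -⅓*2³ = -⅓*8 = -8/3)
P(x) = 4*x² (P(x) = x²*4 = 4*x²)
S(D) = -24
a(q, u) = u*(4 + q) (a(q, u) = (u*(q - 1*(-4)))*1 = (u*(q + 4))*1 = (u*(4 + q))*1 = u*(4 + q))
a(S(5), -707) + P(f(23)) = -707*(4 - 24) + 4*(-8/3)² = -707*(-20) + 4*(64/9) = 14140 + 256/9 = 127516/9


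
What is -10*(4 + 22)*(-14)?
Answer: 3640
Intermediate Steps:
-10*(4 + 22)*(-14) = -10*26*(-14) = -260*(-14) = 3640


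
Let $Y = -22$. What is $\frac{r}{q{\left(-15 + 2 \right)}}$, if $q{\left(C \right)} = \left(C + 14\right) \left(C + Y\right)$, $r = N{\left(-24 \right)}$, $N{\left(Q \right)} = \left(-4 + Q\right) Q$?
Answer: $- \frac{96}{5} \approx -19.2$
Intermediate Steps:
$N{\left(Q \right)} = Q \left(-4 + Q\right)$
$r = 672$ ($r = - 24 \left(-4 - 24\right) = \left(-24\right) \left(-28\right) = 672$)
$q{\left(C \right)} = \left(-22 + C\right) \left(14 + C\right)$ ($q{\left(C \right)} = \left(C + 14\right) \left(C - 22\right) = \left(14 + C\right) \left(-22 + C\right) = \left(-22 + C\right) \left(14 + C\right)$)
$\frac{r}{q{\left(-15 + 2 \right)}} = \frac{672}{-308 + \left(-15 + 2\right)^{2} - 8 \left(-15 + 2\right)} = \frac{672}{-308 + \left(-13\right)^{2} - -104} = \frac{672}{-308 + 169 + 104} = \frac{672}{-35} = 672 \left(- \frac{1}{35}\right) = - \frac{96}{5}$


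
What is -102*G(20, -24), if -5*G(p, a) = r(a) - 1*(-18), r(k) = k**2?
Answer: 60588/5 ≈ 12118.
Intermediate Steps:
G(p, a) = -18/5 - a**2/5 (G(p, a) = -(a**2 - 1*(-18))/5 = -(a**2 + 18)/5 = -(18 + a**2)/5 = -18/5 - a**2/5)
-102*G(20, -24) = -102*(-18/5 - 1/5*(-24)**2) = -102*(-18/5 - 1/5*576) = -102*(-18/5 - 576/5) = -102*(-594/5) = 60588/5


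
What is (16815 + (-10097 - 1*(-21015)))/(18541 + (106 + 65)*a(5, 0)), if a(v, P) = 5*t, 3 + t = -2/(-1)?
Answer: 27733/17686 ≈ 1.5681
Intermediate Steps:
t = -1 (t = -3 - 2/(-1) = -3 - 2*(-1) = -3 + 2 = -1)
a(v, P) = -5 (a(v, P) = 5*(-1) = -5)
(16815 + (-10097 - 1*(-21015)))/(18541 + (106 + 65)*a(5, 0)) = (16815 + (-10097 - 1*(-21015)))/(18541 + (106 + 65)*(-5)) = (16815 + (-10097 + 21015))/(18541 + 171*(-5)) = (16815 + 10918)/(18541 - 855) = 27733/17686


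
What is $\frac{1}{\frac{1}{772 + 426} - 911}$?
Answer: $- \frac{1198}{1091377} \approx -0.0010977$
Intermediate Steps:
$\frac{1}{\frac{1}{772 + 426} - 911} = \frac{1}{\frac{1}{1198} - 911} = \frac{1}{- \frac{1091377}{1198}} = - \frac{1198}{1091377}$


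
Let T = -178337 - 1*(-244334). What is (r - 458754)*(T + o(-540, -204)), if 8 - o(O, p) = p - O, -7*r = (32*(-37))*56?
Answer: -29503899658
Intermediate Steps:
T = 65997 (T = -178337 + 244334 = 65997)
r = 9472 (r = -32*(-37)*56/7 = -(-1184)*56/7 = -1/7*(-66304) = 9472)
o(O, p) = 8 + O - p (o(O, p) = 8 - (p - O) = 8 + (O - p) = 8 + O - p)
(r - 458754)*(T + o(-540, -204)) = (9472 - 458754)*(65997 + (8 - 540 - 1*(-204))) = -449282*(65997 + (8 - 540 + 204)) = -449282*(65997 - 328) = -449282*65669 = -29503899658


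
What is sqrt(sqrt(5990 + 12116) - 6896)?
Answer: sqrt(-6896 + sqrt(18106)) ≈ 82.228*I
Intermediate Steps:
sqrt(sqrt(5990 + 12116) - 6896) = sqrt(sqrt(18106) - 6896) = sqrt(-6896 + sqrt(18106))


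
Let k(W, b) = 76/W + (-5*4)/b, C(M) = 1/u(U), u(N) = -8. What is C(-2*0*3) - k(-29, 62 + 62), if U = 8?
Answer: 19109/7192 ≈ 2.6570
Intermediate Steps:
C(M) = -⅛ (C(M) = 1/(-8) = -⅛)
k(W, b) = -20/b + 76/W (k(W, b) = 76/W - 20/b = -20/b + 76/W)
C(-2*0*3) - k(-29, 62 + 62) = -⅛ - (-20/(62 + 62) + 76/(-29)) = -⅛ - (-20/124 + 76*(-1/29)) = -⅛ - (-20*1/124 - 76/29) = -⅛ - (-5/31 - 76/29) = -⅛ - 1*(-2501/899) = -⅛ + 2501/899 = 19109/7192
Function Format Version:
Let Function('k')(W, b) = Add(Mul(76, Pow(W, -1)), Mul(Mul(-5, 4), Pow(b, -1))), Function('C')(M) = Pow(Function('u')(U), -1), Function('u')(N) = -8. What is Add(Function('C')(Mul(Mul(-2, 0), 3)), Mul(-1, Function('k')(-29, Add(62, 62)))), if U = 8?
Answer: Rational(19109, 7192) ≈ 2.6570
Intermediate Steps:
Function('C')(M) = Rational(-1, 8) (Function('C')(M) = Pow(-8, -1) = Rational(-1, 8))
Function('k')(W, b) = Add(Mul(-20, Pow(b, -1)), Mul(76, Pow(W, -1))) (Function('k')(W, b) = Add(Mul(76, Pow(W, -1)), Mul(-20, Pow(b, -1))) = Add(Mul(-20, Pow(b, -1)), Mul(76, Pow(W, -1))))
Add(Function('C')(Mul(Mul(-2, 0), 3)), Mul(-1, Function('k')(-29, Add(62, 62)))) = Add(Rational(-1, 8), Mul(-1, Add(Mul(-20, Pow(Add(62, 62), -1)), Mul(76, Pow(-29, -1))))) = Add(Rational(-1, 8), Mul(-1, Add(Mul(-20, Pow(124, -1)), Mul(76, Rational(-1, 29))))) = Add(Rational(-1, 8), Mul(-1, Add(Mul(-20, Rational(1, 124)), Rational(-76, 29)))) = Add(Rational(-1, 8), Mul(-1, Add(Rational(-5, 31), Rational(-76, 29)))) = Add(Rational(-1, 8), Mul(-1, Rational(-2501, 899))) = Add(Rational(-1, 8), Rational(2501, 899)) = Rational(19109, 7192)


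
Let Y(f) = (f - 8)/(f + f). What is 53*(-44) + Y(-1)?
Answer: -4655/2 ≈ -2327.5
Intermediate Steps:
Y(f) = (-8 + f)/(2*f) (Y(f) = (-8 + f)/((2*f)) = (-8 + f)*(1/(2*f)) = (-8 + f)/(2*f))
53*(-44) + Y(-1) = 53*(-44) + (½)*(-8 - 1)/(-1) = -2332 + (½)*(-1)*(-9) = -2332 + 9/2 = -4655/2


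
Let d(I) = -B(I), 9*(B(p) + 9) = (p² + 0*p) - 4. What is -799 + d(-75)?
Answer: -12731/9 ≈ -1414.6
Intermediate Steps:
B(p) = -85/9 + p²/9 (B(p) = -9 + ((p² + 0*p) - 4)/9 = -9 + ((p² + 0) - 4)/9 = -9 + (p² - 4)/9 = -9 + (-4 + p²)/9 = -9 + (-4/9 + p²/9) = -85/9 + p²/9)
d(I) = 85/9 - I²/9 (d(I) = -(-85/9 + I²/9) = 85/9 - I²/9)
-799 + d(-75) = -799 + (85/9 - ⅑*(-75)²) = -799 + (85/9 - ⅑*5625) = -799 + (85/9 - 625) = -799 - 5540/9 = -12731/9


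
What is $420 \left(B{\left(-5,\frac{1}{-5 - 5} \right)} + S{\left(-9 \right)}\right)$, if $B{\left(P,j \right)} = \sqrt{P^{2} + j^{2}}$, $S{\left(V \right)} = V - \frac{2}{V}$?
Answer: $- \frac{11060}{3} + 42 \sqrt{2501} \approx -1586.2$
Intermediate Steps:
$S{\left(V \right)} = V - \frac{2}{V}$
$420 \left(B{\left(-5,\frac{1}{-5 - 5} \right)} + S{\left(-9 \right)}\right) = 420 \left(\sqrt{\left(-5\right)^{2} + \left(\frac{1}{-5 - 5}\right)^{2}} - \left(9 + \frac{2}{-9}\right)\right) = 420 \left(\sqrt{25 + \left(\frac{1}{-10}\right)^{2}} - \frac{79}{9}\right) = 420 \left(\sqrt{25 + \left(- \frac{1}{10}\right)^{2}} + \left(-9 + \frac{2}{9}\right)\right) = 420 \left(\sqrt{25 + \frac{1}{100}} - \frac{79}{9}\right) = 420 \left(\sqrt{\frac{2501}{100}} - \frac{79}{9}\right) = 420 \left(\frac{\sqrt{2501}}{10} - \frac{79}{9}\right) = 420 \left(- \frac{79}{9} + \frac{\sqrt{2501}}{10}\right) = - \frac{11060}{3} + 42 \sqrt{2501}$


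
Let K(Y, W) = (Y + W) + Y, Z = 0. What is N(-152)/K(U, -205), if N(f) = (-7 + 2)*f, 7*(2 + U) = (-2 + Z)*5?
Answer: -5320/1483 ≈ -3.5873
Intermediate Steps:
U = -24/7 (U = -2 + ((-2 + 0)*5)/7 = -2 + (-2*5)/7 = -2 + (⅐)*(-10) = -2 - 10/7 = -24/7 ≈ -3.4286)
N(f) = -5*f
K(Y, W) = W + 2*Y (K(Y, W) = (W + Y) + Y = W + 2*Y)
N(-152)/K(U, -205) = (-5*(-152))/(-205 + 2*(-24/7)) = 760/(-205 - 48/7) = 760/(-1483/7) = 760*(-7/1483) = -5320/1483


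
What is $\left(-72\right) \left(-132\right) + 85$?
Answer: $9589$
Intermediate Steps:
$\left(-72\right) \left(-132\right) + 85 = 9504 + 85 = 9589$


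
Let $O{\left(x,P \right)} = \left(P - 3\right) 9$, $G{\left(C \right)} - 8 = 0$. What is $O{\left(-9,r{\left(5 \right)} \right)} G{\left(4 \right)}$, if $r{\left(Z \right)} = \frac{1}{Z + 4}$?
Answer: $-208$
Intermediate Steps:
$G{\left(C \right)} = 8$ ($G{\left(C \right)} = 8 + 0 = 8$)
$r{\left(Z \right)} = \frac{1}{4 + Z}$
$O{\left(x,P \right)} = -27 + 9 P$ ($O{\left(x,P \right)} = \left(-3 + P\right) 9 = -27 + 9 P$)
$O{\left(-9,r{\left(5 \right)} \right)} G{\left(4 \right)} = \left(-27 + \frac{9}{4 + 5}\right) 8 = \left(-27 + \frac{9}{9}\right) 8 = \left(-27 + 9 \cdot \frac{1}{9}\right) 8 = \left(-27 + 1\right) 8 = \left(-26\right) 8 = -208$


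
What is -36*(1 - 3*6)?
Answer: 612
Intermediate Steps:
-36*(1 - 3*6) = -36*(1 - 18) = -36*(-17) = 612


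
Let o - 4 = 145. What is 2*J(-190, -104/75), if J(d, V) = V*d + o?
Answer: 12374/15 ≈ 824.93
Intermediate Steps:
o = 149 (o = 4 + 145 = 149)
J(d, V) = 149 + V*d (J(d, V) = V*d + 149 = 149 + V*d)
2*J(-190, -104/75) = 2*(149 - 104/75*(-190)) = 2*(149 + 3952/15) = 2*(6187/15) = 12374/15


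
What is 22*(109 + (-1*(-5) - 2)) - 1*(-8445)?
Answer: 10909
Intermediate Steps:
22*(109 + (-1*(-5) - 2)) - 1*(-8445) = 22*(109 + (5 - 2)) + 8445 = 22*(109 + 3) + 8445 = 22*112 + 8445 = 2464 + 8445 = 10909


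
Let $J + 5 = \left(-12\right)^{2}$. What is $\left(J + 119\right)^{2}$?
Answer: $66564$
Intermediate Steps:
$J = 139$ ($J = -5 + \left(-12\right)^{2} = -5 + 144 = 139$)
$\left(J + 119\right)^{2} = \left(139 + 119\right)^{2} = 258^{2} = 66564$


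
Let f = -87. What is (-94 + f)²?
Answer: 32761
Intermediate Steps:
(-94 + f)² = (-94 - 87)² = (-181)² = 32761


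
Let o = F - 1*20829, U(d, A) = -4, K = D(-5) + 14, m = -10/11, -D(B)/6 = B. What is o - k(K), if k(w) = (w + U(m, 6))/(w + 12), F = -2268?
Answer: -161684/7 ≈ -23098.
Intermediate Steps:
D(B) = -6*B
m = -10/11 (m = -10*1/11 = -10/11 ≈ -0.90909)
K = 44 (K = -6*(-5) + 14 = 30 + 14 = 44)
k(w) = (-4 + w)/(12 + w) (k(w) = (w - 4)/(w + 12) = (-4 + w)/(12 + w))
o = -23097 (o = -2268 - 1*20829 = -2268 - 20829 = -23097)
o - k(K) = -23097 - (-4 + 44)/(12 + 44) = -23097 - 40/56 = -23097 - 1*5/7 = -23097 - 5/7 = -161684/7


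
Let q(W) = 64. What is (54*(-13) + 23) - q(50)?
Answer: -743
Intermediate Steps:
(54*(-13) + 23) - q(50) = (54*(-13) + 23) - 1*64 = (-702 + 23) - 64 = -679 - 64 = -743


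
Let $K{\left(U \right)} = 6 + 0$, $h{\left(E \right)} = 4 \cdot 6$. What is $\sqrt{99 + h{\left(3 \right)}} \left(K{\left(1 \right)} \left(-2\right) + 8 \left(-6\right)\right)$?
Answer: $- 60 \sqrt{123} \approx -665.43$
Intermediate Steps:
$h{\left(E \right)} = 24$
$K{\left(U \right)} = 6$
$\sqrt{99 + h{\left(3 \right)}} \left(K{\left(1 \right)} \left(-2\right) + 8 \left(-6\right)\right) = \sqrt{99 + 24} \left(6 \left(-2\right) + 8 \left(-6\right)\right) = \sqrt{123} \left(-12 - 48\right) = \sqrt{123} \left(-60\right) = - 60 \sqrt{123}$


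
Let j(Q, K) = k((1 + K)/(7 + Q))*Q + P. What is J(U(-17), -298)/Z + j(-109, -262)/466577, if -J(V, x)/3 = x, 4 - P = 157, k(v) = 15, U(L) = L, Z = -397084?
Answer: -563553015/92635130734 ≈ -0.0060836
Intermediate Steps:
P = -153 (P = 4 - 1*157 = 4 - 157 = -153)
j(Q, K) = -153 + 15*Q (j(Q, K) = 15*Q - 153 = -153 + 15*Q)
J(V, x) = -3*x
J(U(-17), -298)/Z + j(-109, -262)/466577 = -3*(-298)/(-397084) + (-153 + 15*(-109))/466577 = 894*(-1/397084) + (-153 - 1635)*(1/466577) = -447/198542 - 1788*1/466577 = -447/198542 - 1788/466577 = -563553015/92635130734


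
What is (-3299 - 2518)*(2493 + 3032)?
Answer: -32138925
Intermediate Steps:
(-3299 - 2518)*(2493 + 3032) = -5817*5525 = -32138925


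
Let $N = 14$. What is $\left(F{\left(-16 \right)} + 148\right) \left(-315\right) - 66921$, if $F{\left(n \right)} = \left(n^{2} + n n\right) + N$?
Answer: $-279231$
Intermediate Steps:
$F{\left(n \right)} = 14 + 2 n^{2}$ ($F{\left(n \right)} = \left(n^{2} + n n\right) + 14 = \left(n^{2} + n^{2}\right) + 14 = 2 n^{2} + 14 = 14 + 2 n^{2}$)
$\left(F{\left(-16 \right)} + 148\right) \left(-315\right) - 66921 = \left(\left(14 + 2 \left(-16\right)^{2}\right) + 148\right) \left(-315\right) - 66921 = \left(\left(14 + 2 \cdot 256\right) + 148\right) \left(-315\right) - 66921 = \left(\left(14 + 512\right) + 148\right) \left(-315\right) - 66921 = \left(526 + 148\right) \left(-315\right) - 66921 = 674 \left(-315\right) - 66921 = -212310 - 66921 = -279231$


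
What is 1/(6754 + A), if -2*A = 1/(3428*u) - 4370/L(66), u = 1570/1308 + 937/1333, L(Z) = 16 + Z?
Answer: 233197663244/1581230864241715 ≈ 0.00014748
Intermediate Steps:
u = 1659203/871782 (u = 1570*(1/1308) + 937*(1/1333) = 785/654 + 937/1333 = 1659203/871782 ≈ 1.9032)
A = 6213846691739/233197663244 (A = -(1/(3428*(1659203/871782)) - 4370/(16 + 66))/2 = -((1/3428)*(871782/1659203) - 4370/82)/2 = -(435891/2843873942 - 4370*1/82)/2 = -(435891/2843873942 - 2185/41)/2 = -½*(-6213846691739/116598831622) = 6213846691739/233197663244 ≈ 26.646)
1/(6754 + A) = 1/(6754 + 6213846691739/233197663244) = 1/(1581230864241715/233197663244) = 233197663244/1581230864241715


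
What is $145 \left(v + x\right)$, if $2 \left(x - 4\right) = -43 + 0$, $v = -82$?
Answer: $- \frac{28855}{2} \approx -14428.0$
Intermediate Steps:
$x = - \frac{35}{2}$ ($x = 4 + \frac{-43 + 0}{2} = 4 + \frac{1}{2} \left(-43\right) = 4 - \frac{43}{2} = - \frac{35}{2} \approx -17.5$)
$145 \left(v + x\right) = 145 \left(-82 - \frac{35}{2}\right) = 145 \left(- \frac{199}{2}\right) = - \frac{28855}{2}$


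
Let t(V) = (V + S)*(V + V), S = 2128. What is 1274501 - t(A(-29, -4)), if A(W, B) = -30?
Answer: 1400381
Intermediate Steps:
t(V) = 2*V*(2128 + V) (t(V) = (V + 2128)*(V + V) = (2128 + V)*(2*V) = 2*V*(2128 + V))
1274501 - t(A(-29, -4)) = 1274501 - 2*(-30)*(2128 - 30) = 1274501 - 2*(-30)*2098 = 1274501 - 1*(-125880) = 1274501 + 125880 = 1400381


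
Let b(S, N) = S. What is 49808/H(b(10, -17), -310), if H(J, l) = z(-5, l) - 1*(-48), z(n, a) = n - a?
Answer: 49808/353 ≈ 141.10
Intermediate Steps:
H(J, l) = 43 - l (H(J, l) = (-5 - l) - 1*(-48) = (-5 - l) + 48 = 43 - l)
49808/H(b(10, -17), -310) = 49808/(43 - 1*(-310)) = 49808/(43 + 310) = 49808/353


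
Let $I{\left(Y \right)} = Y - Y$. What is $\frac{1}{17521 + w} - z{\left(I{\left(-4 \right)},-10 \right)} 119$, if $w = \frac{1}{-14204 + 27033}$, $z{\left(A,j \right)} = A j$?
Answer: $\frac{12829}{224776910} \approx 5.7074 \cdot 10^{-5}$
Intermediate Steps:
$I{\left(Y \right)} = 0$
$w = \frac{1}{12829} \approx 7.7948 \cdot 10^{-5}$
$\frac{1}{17521 + w} - z{\left(I{\left(-4 \right)},-10 \right)} 119 = \frac{1}{17521 + \frac{1}{12829}} - 0 \left(-10\right) 119 = \frac{1}{\frac{224776910}{12829}} - 0 \cdot 119 = \frac{12829}{224776910} - 0 = \frac{12829}{224776910} + 0 = \frac{12829}{224776910}$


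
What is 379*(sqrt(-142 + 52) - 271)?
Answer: -102709 + 1137*I*sqrt(10) ≈ -1.0271e+5 + 3595.5*I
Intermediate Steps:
379*(sqrt(-142 + 52) - 271) = 379*(sqrt(-90) - 271) = 379*(3*I*sqrt(10) - 271) = 379*(-271 + 3*I*sqrt(10)) = -102709 + 1137*I*sqrt(10)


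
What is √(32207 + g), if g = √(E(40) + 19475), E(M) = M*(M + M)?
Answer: √(32207 + 5*√907) ≈ 179.88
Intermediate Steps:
E(M) = 2*M² (E(M) = M*(2*M) = 2*M²)
g = 5*√907 (g = √(2*40² + 19475) = √(2*1600 + 19475) = √(3200 + 19475) = √22675 = 5*√907 ≈ 150.58)
√(32207 + g) = √(32207 + 5*√907)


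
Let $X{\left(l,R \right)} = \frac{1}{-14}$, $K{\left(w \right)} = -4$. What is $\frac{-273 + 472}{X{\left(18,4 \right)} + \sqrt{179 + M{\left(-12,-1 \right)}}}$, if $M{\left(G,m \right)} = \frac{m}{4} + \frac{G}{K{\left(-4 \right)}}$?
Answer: $\frac{1393}{17811} + \frac{9751 \sqrt{727}}{17811} \approx 14.84$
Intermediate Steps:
$X{\left(l,R \right)} = - \frac{1}{14}$
$M{\left(G,m \right)} = - \frac{G}{4} + \frac{m}{4}$ ($M{\left(G,m \right)} = \frac{m}{4} + \frac{G}{-4} = m \frac{1}{4} + G \left(- \frac{1}{4}\right) = \frac{m}{4} - \frac{G}{4} = - \frac{G}{4} + \frac{m}{4}$)
$\frac{-273 + 472}{X{\left(18,4 \right)} + \sqrt{179 + M{\left(-12,-1 \right)}}} = \frac{-273 + 472}{- \frac{1}{14} + \sqrt{179 + \left(\left(- \frac{1}{4}\right) \left(-12\right) + \frac{1}{4} \left(-1\right)\right)}} = \frac{199}{- \frac{1}{14} + \sqrt{179 + \left(3 - \frac{1}{4}\right)}} = \frac{199}{- \frac{1}{14} + \sqrt{179 + \frac{11}{4}}} = \frac{199}{- \frac{1}{14} + \sqrt{\frac{727}{4}}} = \frac{199}{- \frac{1}{14} + \frac{\sqrt{727}}{2}}$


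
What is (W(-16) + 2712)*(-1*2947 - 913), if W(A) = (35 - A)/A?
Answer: -41824065/4 ≈ -1.0456e+7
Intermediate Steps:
W(A) = (35 - A)/A
(W(-16) + 2712)*(-1*2947 - 913) = ((35 - 1*(-16))/(-16) + 2712)*(-1*2947 - 913) = (-(35 + 16)/16 + 2712)*(-2947 - 913) = (-1/16*51 + 2712)*(-3860) = (-51/16 + 2712)*(-3860) = (43341/16)*(-3860) = -41824065/4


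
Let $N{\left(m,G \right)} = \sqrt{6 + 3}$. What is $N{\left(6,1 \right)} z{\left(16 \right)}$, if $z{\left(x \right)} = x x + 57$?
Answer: $939$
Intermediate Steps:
$z{\left(x \right)} = 57 + x^{2}$ ($z{\left(x \right)} = x^{2} + 57 = 57 + x^{2}$)
$N{\left(m,G \right)} = 3$ ($N{\left(m,G \right)} = \sqrt{9} = 3$)
$N{\left(6,1 \right)} z{\left(16 \right)} = 3 \left(57 + 16^{2}\right) = 3 \left(57 + 256\right) = 3 \cdot 313 = 939$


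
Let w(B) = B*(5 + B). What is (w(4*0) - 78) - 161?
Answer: -239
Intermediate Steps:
(w(4*0) - 78) - 161 = ((4*0)*(5 + 4*0) - 78) - 161 = (0*(5 + 0) - 78) - 161 = (0*5 - 78) - 161 = (0 - 78) - 161 = -78 - 161 = -239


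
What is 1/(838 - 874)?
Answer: -1/36 ≈ -0.027778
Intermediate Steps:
1/(838 - 874) = 1/(-36) = -1/36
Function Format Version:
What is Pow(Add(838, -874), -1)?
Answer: Rational(-1, 36) ≈ -0.027778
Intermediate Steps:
Pow(Add(838, -874), -1) = Pow(-36, -1) = Rational(-1, 36)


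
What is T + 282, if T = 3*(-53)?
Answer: 123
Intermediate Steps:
T = -159
T + 282 = -159 + 282 = 123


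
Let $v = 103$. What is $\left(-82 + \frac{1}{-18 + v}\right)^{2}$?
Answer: $\frac{48566961}{7225} \approx 6722.1$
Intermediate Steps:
$\left(-82 + \frac{1}{-18 + v}\right)^{2} = \left(-82 + \frac{1}{-18 + 103}\right)^{2} = \left(-82 + \frac{1}{85}\right)^{2} = \left(- \frac{6969}{85}\right)^{2} = \frac{48566961}{7225}$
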